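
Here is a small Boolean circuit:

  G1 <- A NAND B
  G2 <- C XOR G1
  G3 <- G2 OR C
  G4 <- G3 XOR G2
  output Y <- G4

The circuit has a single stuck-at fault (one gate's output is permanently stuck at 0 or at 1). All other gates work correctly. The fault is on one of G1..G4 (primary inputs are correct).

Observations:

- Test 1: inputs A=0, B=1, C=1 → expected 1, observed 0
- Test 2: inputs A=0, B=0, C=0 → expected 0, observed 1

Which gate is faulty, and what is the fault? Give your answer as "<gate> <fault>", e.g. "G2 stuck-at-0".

G3 stuck-at-0

Fault-free values for test 1 (A=0, B=1, C=1): G1=1, G2=0, G3=1, G4=1, giving Y=1. Observed 0.
Test 1: faults giving observed 0 are {G1 stuck-at-0, G2 stuck-at-1, G3 stuck-at-0, G4 stuck-at-0}.
Test 2 (A=0, B=0, C=0): fault-free G1=1, G2=1, G3=1, G4=0 → 0; observed 1. Eliminates G1 stuck-at-0, G2 stuck-at-1, G4 stuck-at-0.
Only G3 stuck-at-0 is consistent with every test.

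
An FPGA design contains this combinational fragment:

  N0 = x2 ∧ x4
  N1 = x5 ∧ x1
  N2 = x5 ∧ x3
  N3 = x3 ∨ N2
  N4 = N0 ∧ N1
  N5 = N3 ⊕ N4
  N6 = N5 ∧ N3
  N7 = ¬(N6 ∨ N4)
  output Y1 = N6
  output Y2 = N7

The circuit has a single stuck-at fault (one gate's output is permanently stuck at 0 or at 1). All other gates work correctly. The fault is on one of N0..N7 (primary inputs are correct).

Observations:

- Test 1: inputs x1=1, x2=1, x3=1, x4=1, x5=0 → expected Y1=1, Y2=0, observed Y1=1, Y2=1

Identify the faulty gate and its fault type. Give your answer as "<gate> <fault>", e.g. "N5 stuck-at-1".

Fault-free values for test 1 (x1=1, x2=1, x3=1, x4=1, x5=0): N0=1, N1=0, N2=0, N3=1, N4=0, N5=1, N6=1, N7=0, giving Y1=1, Y2=0. Observed Y1=1, Y2=1.
Test 1: faults giving observed Y1=1, Y2=1 are {N7 stuck-at-1}.
Only N7 stuck-at-1 is consistent with every test.

N7 stuck-at-1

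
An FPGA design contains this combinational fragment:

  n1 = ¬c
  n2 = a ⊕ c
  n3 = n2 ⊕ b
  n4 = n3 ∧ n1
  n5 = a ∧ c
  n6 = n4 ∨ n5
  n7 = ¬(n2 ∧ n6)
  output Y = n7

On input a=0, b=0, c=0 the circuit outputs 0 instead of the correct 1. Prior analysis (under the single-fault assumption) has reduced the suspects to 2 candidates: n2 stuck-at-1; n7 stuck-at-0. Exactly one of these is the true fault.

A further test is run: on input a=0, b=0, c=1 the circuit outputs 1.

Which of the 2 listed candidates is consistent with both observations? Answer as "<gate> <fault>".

n2 stuck-at-1

Evaluate each candidate on input a=0, b=0, c=1:
  n2 stuck-at-1: n1=0, n2=1 [stuck-at-1], n3=1, n4=0, n5=0, n6=0, n7=1 → 1 — matches
  n7 stuck-at-0: n1=0, n2=1, n3=1, n4=0, n5=0, n6=0, n7=0 [stuck-at-0] → 0 — eliminated
Only n2 stuck-at-1 reproduces the observed 1.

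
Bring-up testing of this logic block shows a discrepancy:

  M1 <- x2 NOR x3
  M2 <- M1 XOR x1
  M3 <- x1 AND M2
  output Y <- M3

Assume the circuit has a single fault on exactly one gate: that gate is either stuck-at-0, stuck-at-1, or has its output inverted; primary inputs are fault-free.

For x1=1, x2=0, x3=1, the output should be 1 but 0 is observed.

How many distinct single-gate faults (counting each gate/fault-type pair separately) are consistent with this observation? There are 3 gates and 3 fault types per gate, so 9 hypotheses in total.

6

Fault-free: M1=0, M2=1, M3=1 → 1. Observed 0.
  M1 stuck-at-0: output 1 ✗
  M1 stuck-at-1: output 0 ✓
  M1 inverted output: output 0 ✓
  M2 stuck-at-0: output 0 ✓
  M2 stuck-at-1: output 1 ✗
  M2 inverted output: output 0 ✓
  M3 stuck-at-0: output 0 ✓
  M3 stuck-at-1: output 1 ✗
  M3 inverted output: output 0 ✓
Consistent faults: {M1 stuck-at-1, M1 inverted output, M2 stuck-at-0, M2 inverted output, M3 stuck-at-0, M3 inverted output} — 6 in all.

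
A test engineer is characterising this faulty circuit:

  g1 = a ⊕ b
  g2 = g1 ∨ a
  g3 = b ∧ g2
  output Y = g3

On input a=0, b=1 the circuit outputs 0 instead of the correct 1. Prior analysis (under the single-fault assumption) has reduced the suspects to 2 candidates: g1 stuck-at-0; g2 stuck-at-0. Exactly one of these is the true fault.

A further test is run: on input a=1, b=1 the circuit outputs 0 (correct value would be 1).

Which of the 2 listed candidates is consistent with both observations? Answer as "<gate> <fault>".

Evaluate each candidate on input a=1, b=1:
  g1 stuck-at-0: g1=0 [stuck-at-0], g2=1, g3=1 → 1 — eliminated
  g2 stuck-at-0: g1=0, g2=0 [stuck-at-0], g3=0 → 0 — matches
Only g2 stuck-at-0 reproduces the observed 0.

g2 stuck-at-0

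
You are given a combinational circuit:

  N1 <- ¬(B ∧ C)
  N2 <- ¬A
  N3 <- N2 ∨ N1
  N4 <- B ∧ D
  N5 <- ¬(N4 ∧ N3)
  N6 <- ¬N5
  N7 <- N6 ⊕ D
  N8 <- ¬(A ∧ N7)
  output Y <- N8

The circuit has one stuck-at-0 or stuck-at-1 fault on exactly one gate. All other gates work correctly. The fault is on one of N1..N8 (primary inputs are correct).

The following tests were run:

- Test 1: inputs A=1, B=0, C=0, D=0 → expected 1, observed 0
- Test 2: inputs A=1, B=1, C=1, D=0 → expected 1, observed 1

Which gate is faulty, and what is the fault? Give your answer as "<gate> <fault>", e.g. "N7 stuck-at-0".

Fault-free values for test 1 (A=1, B=0, C=0, D=0): N1=1, N2=0, N3=1, N4=0, N5=1, N6=0, N7=0, N8=1, giving Y=1. Observed 0.
Test 1: faults giving observed 0 are {N4 stuck-at-1, N5 stuck-at-0, N6 stuck-at-1, N7 stuck-at-1, N8 stuck-at-0}.
Test 2 (A=1, B=1, C=1, D=0): fault-free N1=0, N2=0, N3=0, N4=0, N5=1, N6=0, N7=0, N8=1 → 1; observed 1. Eliminates N5 stuck-at-0, N6 stuck-at-1, N7 stuck-at-1, N8 stuck-at-0.
Only N4 stuck-at-1 is consistent with every test.

N4 stuck-at-1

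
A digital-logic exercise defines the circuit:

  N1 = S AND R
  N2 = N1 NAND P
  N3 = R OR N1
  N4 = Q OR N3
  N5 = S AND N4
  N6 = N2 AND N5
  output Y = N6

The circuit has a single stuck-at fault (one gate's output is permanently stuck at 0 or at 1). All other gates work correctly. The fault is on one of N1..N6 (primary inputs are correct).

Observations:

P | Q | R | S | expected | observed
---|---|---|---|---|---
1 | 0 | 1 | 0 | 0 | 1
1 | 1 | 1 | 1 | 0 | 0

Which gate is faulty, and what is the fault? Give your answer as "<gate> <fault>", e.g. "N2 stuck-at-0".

Fault-free values for test 1 (P=1, Q=0, R=1, S=0): N1=0, N2=1, N3=1, N4=1, N5=0, N6=0, giving Y=0. Observed 1.
Test 1: faults giving observed 1 are {N5 stuck-at-1, N6 stuck-at-1}.
Test 2 (P=1, Q=1, R=1, S=1): fault-free N1=1, N2=0, N3=1, N4=1, N5=1, N6=0 → 0; observed 0. Eliminates N6 stuck-at-1.
Only N5 stuck-at-1 is consistent with every test.

N5 stuck-at-1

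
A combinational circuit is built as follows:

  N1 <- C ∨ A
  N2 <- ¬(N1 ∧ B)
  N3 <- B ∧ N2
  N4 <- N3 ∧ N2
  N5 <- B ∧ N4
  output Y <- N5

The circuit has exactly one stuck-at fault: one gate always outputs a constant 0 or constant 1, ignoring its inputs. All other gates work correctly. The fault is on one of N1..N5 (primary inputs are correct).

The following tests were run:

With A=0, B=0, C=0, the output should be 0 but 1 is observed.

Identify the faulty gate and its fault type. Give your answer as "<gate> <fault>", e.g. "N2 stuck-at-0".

Fault-free values for test 1 (A=0, B=0, C=0): N1=0, N2=1, N3=0, N4=0, N5=0, giving Y=0. Observed 1.
Test 1: faults giving observed 1 are {N5 stuck-at-1}.
Only N5 stuck-at-1 is consistent with every test.

N5 stuck-at-1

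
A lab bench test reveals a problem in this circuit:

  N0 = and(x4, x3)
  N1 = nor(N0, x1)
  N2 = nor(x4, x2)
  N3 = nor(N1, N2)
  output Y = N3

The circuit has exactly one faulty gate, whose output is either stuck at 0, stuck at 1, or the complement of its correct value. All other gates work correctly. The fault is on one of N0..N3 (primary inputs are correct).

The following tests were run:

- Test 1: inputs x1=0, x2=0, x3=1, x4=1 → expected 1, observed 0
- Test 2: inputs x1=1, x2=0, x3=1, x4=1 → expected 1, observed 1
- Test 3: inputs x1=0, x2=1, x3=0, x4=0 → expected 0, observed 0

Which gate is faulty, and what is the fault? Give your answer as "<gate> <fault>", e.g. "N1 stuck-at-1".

N0 stuck-at-0

Fault-free values for test 1 (x1=0, x2=0, x3=1, x4=1): N0=1, N1=0, N2=0, N3=1, giving Y=1. Observed 0.
Test 1: faults giving observed 0 are {N0 stuck-at-0, N0 inverted output, N1 stuck-at-1, N1 inverted output, N2 stuck-at-1, N2 inverted output, N3 stuck-at-0, N3 inverted output}.
Test 2 (x1=1, x2=0, x3=1, x4=1): fault-free N0=1, N1=0, N2=0, N3=1 → 1; observed 1. Eliminates N1 stuck-at-1, N1 inverted output, N2 stuck-at-1, N2 inverted output, N3 stuck-at-0, N3 inverted output.
Test 3 (x1=0, x2=1, x3=0, x4=0): fault-free N0=0, N1=1, N2=0, N3=0 → 0; observed 0. Eliminates N0 inverted output.
Only N0 stuck-at-0 is consistent with every test.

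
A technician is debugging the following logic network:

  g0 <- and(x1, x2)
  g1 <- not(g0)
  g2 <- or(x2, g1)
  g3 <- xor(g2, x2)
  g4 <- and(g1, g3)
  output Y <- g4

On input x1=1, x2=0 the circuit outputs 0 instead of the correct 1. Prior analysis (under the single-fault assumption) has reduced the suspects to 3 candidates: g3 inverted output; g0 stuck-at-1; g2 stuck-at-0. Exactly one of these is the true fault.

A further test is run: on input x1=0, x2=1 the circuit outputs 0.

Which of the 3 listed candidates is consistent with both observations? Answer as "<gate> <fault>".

g0 stuck-at-1

Evaluate each candidate on input x1=0, x2=1:
  g3 inverted output: g0=0, g1=1, g2=1, g3=1 [inverted output], g4=1 → 1 — eliminated
  g0 stuck-at-1: g0=1 [stuck-at-1], g1=0, g2=1, g3=0, g4=0 → 0 — matches
  g2 stuck-at-0: g0=0, g1=1, g2=0 [stuck-at-0], g3=1, g4=1 → 1 — eliminated
Only g0 stuck-at-1 reproduces the observed 0.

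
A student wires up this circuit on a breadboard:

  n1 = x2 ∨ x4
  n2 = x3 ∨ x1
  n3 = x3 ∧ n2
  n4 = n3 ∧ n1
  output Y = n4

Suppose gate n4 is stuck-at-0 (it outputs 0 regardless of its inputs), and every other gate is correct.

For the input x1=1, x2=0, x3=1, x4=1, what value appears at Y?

Propagate with n4 forced: n1=1, n2=1, n3=1, n4=0 [stuck-at-0].
So Y = 0. (Without the fault it would be 1.)

0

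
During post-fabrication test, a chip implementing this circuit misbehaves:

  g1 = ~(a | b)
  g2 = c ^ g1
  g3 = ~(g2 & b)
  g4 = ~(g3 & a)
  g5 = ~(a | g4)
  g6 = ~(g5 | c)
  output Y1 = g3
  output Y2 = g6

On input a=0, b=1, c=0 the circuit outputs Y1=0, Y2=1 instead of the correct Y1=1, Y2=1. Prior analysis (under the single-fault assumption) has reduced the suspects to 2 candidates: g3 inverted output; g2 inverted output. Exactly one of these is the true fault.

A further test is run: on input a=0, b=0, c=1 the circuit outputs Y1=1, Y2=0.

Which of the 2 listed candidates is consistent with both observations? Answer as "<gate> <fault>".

g2 inverted output

Evaluate each candidate on input a=0, b=0, c=1:
  g3 inverted output: g1=1, g2=0, g3=0 [inverted output], g4=1, g5=0, g6=0 → Y1=0, Y2=0 — eliminated
  g2 inverted output: g1=1, g2=1 [inverted output], g3=1, g4=1, g5=0, g6=0 → Y1=1, Y2=0 — matches
Only g2 inverted output reproduces the observed Y1=1, Y2=0.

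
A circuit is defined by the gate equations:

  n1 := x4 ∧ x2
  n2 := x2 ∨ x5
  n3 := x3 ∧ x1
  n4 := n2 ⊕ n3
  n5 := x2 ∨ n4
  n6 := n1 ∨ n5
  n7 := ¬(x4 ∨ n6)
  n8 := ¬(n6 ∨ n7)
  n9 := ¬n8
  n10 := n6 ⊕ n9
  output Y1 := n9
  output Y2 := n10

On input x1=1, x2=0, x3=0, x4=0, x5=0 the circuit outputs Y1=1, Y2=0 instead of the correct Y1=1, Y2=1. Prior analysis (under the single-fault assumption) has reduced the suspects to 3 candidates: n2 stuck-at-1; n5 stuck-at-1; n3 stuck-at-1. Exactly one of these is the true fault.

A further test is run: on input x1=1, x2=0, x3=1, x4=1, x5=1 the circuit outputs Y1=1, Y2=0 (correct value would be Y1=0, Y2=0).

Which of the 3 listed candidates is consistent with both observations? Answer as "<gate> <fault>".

n5 stuck-at-1

Evaluate each candidate on input x1=1, x2=0, x3=1, x4=1, x5=1:
  n2 stuck-at-1: n1=0, n2=1 [stuck-at-1], n3=1, n4=0, n5=0, n6=0, n7=0, n8=1, n9=0, n10=0 → Y1=0, Y2=0 — eliminated
  n5 stuck-at-1: n1=0, n2=1, n3=1, n4=0, n5=1 [stuck-at-1], n6=1, n7=0, n8=0, n9=1, n10=0 → Y1=1, Y2=0 — matches
  n3 stuck-at-1: n1=0, n2=1, n3=1 [stuck-at-1], n4=0, n5=0, n6=0, n7=0, n8=1, n9=0, n10=0 → Y1=0, Y2=0 — eliminated
Only n5 stuck-at-1 reproduces the observed Y1=1, Y2=0.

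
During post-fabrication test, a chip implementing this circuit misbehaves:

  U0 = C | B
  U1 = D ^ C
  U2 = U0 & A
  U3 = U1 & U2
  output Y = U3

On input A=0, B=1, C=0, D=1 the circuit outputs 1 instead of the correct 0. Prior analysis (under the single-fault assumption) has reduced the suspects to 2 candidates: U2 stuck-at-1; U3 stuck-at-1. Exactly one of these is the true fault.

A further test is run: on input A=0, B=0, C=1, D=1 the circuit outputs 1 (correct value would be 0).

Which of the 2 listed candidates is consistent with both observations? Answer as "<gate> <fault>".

U3 stuck-at-1

Evaluate each candidate on input A=0, B=0, C=1, D=1:
  U2 stuck-at-1: U0=1, U1=0, U2=1 [stuck-at-1], U3=0 → 0 — eliminated
  U3 stuck-at-1: U0=1, U1=0, U2=0, U3=1 [stuck-at-1] → 1 — matches
Only U3 stuck-at-1 reproduces the observed 1.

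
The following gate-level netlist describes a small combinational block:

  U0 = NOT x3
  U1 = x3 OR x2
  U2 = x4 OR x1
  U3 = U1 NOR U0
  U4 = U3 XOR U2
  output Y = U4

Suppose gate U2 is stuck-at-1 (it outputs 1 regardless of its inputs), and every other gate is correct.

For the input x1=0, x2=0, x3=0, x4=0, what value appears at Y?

Propagate with U2 forced: U0=1, U1=0, U2=1 [stuck-at-1], U3=0, U4=1.
So Y = 1. (Without the fault it would be 0.)

1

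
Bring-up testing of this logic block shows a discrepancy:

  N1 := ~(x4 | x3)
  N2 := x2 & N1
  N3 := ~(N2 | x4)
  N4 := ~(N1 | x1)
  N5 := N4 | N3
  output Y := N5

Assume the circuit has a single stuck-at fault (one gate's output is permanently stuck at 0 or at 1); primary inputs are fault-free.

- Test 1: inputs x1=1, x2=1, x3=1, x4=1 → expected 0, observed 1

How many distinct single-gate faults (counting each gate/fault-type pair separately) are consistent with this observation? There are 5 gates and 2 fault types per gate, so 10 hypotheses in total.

3

Fault-free: N1=0, N2=0, N3=0, N4=0, N5=0 → 0. Observed 1.
  N1 stuck-at-0: output 0 ✗
  N1 stuck-at-1: output 0 ✗
  N2 stuck-at-0: output 0 ✗
  N2 stuck-at-1: output 0 ✗
  N3 stuck-at-0: output 0 ✗
  N3 stuck-at-1: output 1 ✓
  N4 stuck-at-0: output 0 ✗
  N4 stuck-at-1: output 1 ✓
  N5 stuck-at-0: output 0 ✗
  N5 stuck-at-1: output 1 ✓
Consistent faults: {N3 stuck-at-1, N4 stuck-at-1, N5 stuck-at-1} — 3 in all.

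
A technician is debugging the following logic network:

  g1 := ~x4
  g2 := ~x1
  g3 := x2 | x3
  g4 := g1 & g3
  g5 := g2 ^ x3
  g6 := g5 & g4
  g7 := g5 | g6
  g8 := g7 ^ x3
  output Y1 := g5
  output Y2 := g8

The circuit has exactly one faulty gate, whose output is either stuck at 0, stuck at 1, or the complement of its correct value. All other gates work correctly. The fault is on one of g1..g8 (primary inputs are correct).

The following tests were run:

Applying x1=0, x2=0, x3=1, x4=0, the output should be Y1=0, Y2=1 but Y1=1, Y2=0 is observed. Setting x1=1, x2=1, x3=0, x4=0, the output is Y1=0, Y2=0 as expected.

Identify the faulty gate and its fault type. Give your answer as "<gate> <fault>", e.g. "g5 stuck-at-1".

Fault-free values for test 1 (x1=0, x2=0, x3=1, x4=0): g1=1, g2=1, g3=1, g4=1, g5=0, g6=0, g7=0, g8=1, giving Y1=0, Y2=1. Observed Y1=1, Y2=0.
Test 1: faults giving observed Y1=1, Y2=0 are {g2 stuck-at-0, g2 inverted output, g5 stuck-at-1, g5 inverted output}.
Test 2 (x1=1, x2=1, x3=0, x4=0): fault-free g1=1, g2=0, g3=1, g4=1, g5=0, g6=0, g7=0, g8=0 → Y1=0, Y2=0; observed Y1=0, Y2=0. Eliminates g2 inverted output, g5 stuck-at-1, g5 inverted output.
Only g2 stuck-at-0 is consistent with every test.

g2 stuck-at-0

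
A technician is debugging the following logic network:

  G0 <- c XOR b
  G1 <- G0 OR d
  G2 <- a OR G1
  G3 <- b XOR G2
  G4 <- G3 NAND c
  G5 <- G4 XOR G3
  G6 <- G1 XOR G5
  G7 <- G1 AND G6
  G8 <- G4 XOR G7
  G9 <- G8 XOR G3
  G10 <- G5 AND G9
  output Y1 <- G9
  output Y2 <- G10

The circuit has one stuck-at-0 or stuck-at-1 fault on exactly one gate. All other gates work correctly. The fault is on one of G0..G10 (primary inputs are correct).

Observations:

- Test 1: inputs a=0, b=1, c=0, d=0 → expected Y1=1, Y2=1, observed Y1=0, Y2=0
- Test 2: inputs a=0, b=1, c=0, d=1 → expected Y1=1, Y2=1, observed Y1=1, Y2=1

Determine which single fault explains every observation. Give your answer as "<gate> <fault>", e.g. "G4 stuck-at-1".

G0 stuck-at-0

Fault-free values for test 1 (a=0, b=1, c=0, d=0): G0=1, G1=1, G2=1, G3=0, G4=1, G5=1, G6=0, G7=0, G8=1, G9=1, G10=1, giving Y1=1, Y2=1. Observed Y1=0, Y2=0.
Test 1: faults giving observed Y1=0, Y2=0 are {G0 stuck-at-0, G1 stuck-at-0, G5 stuck-at-0, G6 stuck-at-1, G7 stuck-at-1, G8 stuck-at-0, G9 stuck-at-0}.
Test 2 (a=0, b=1, c=0, d=1): fault-free G0=1, G1=1, G2=1, G3=0, G4=1, G5=1, G6=0, G7=0, G8=1, G9=1, G10=1 → Y1=1, Y2=1; observed Y1=1, Y2=1. Eliminates G1 stuck-at-0, G5 stuck-at-0, G6 stuck-at-1, G7 stuck-at-1, G8 stuck-at-0, G9 stuck-at-0.
Only G0 stuck-at-0 is consistent with every test.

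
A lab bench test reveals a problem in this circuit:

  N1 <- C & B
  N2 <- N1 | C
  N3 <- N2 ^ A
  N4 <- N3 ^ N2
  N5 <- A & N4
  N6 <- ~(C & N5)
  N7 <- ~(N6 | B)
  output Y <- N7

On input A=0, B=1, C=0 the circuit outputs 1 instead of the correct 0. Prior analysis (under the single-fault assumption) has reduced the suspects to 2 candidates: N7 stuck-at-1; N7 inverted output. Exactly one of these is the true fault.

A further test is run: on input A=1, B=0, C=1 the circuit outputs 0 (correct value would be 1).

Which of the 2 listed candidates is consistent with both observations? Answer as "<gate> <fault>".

N7 inverted output

Evaluate each candidate on input A=1, B=0, C=1:
  N7 stuck-at-1: N1=0, N2=1, N3=0, N4=1, N5=1, N6=0, N7=1 [stuck-at-1] → 1 — eliminated
  N7 inverted output: N1=0, N2=1, N3=0, N4=1, N5=1, N6=0, N7=0 [inverted output] → 0 — matches
Only N7 inverted output reproduces the observed 0.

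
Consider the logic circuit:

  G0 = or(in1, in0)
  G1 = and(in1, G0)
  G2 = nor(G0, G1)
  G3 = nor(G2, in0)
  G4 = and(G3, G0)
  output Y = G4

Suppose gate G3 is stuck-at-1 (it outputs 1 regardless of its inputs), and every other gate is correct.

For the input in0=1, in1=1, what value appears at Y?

Propagate with G3 forced: G0=1, G1=1, G2=0, G3=1 [stuck-at-1], G4=1.
So Y = 1. (Without the fault it would be 0.)

1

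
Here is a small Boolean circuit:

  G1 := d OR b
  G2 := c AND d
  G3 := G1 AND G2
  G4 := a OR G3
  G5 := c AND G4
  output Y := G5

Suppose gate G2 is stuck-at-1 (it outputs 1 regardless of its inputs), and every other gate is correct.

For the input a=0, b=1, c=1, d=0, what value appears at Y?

Propagate with G2 forced: G1=1, G2=1 [stuck-at-1], G3=1, G4=1, G5=1.
So Y = 1. (Without the fault it would be 0.)

1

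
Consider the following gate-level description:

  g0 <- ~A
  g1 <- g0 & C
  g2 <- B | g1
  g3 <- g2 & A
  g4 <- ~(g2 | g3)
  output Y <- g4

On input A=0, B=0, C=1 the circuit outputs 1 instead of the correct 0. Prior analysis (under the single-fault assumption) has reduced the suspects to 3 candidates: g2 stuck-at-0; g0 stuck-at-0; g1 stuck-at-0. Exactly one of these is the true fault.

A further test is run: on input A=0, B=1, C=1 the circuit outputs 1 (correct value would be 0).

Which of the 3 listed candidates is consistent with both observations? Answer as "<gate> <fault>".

g2 stuck-at-0

Evaluate each candidate on input A=0, B=1, C=1:
  g2 stuck-at-0: g0=1, g1=1, g2=0 [stuck-at-0], g3=0, g4=1 → 1 — matches
  g0 stuck-at-0: g0=0 [stuck-at-0], g1=0, g2=1, g3=0, g4=0 → 0 — eliminated
  g1 stuck-at-0: g0=1, g1=0 [stuck-at-0], g2=1, g3=0, g4=0 → 0 — eliminated
Only g2 stuck-at-0 reproduces the observed 1.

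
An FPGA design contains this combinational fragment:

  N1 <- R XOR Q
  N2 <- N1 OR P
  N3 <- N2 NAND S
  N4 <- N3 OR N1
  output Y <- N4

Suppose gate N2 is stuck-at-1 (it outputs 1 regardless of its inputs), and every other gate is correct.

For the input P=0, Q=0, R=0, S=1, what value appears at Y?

Propagate with N2 forced: N1=0, N2=1 [stuck-at-1], N3=0, N4=0.
So Y = 0. (Without the fault it would be 1.)

0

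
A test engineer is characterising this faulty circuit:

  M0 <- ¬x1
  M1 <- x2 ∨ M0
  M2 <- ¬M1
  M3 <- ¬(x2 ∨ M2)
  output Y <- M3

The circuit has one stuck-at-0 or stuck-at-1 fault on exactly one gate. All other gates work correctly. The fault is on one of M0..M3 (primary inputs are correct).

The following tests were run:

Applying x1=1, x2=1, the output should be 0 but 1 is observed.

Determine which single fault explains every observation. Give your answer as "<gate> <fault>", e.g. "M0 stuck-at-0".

M3 stuck-at-1

Fault-free values for test 1 (x1=1, x2=1): M0=0, M1=1, M2=0, M3=0, giving Y=0. Observed 1.
Test 1: faults giving observed 1 are {M3 stuck-at-1}.
Only M3 stuck-at-1 is consistent with every test.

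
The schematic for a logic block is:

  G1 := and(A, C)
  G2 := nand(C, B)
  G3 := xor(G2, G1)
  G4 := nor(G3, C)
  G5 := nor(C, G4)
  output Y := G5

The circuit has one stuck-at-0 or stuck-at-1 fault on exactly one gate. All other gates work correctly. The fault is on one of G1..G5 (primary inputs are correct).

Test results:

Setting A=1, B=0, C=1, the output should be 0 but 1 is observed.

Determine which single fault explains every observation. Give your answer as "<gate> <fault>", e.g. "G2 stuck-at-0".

G5 stuck-at-1

Fault-free values for test 1 (A=1, B=0, C=1): G1=1, G2=1, G3=0, G4=0, G5=0, giving Y=0. Observed 1.
Test 1: faults giving observed 1 are {G5 stuck-at-1}.
Only G5 stuck-at-1 is consistent with every test.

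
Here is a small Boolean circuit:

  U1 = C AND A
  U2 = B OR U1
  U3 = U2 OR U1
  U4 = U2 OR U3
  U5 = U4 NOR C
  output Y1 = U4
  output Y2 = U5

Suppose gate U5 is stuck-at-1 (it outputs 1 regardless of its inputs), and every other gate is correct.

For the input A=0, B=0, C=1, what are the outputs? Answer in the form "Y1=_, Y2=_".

Y1=0, Y2=1

Propagate with U5 forced: U1=0, U2=0, U3=0, U4=0, U5=1 [stuck-at-1].
So the outputs are Y1=0, Y2=1. (Without the fault they would be Y1=0, Y2=0.)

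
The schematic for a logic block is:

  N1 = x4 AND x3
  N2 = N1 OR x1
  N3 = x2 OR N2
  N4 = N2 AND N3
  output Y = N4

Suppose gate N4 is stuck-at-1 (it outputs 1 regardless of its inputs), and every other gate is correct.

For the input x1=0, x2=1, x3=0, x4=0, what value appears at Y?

1

Propagate with N4 forced: N1=0, N2=0, N3=1, N4=1 [stuck-at-1].
So Y = 1. (Without the fault it would be 0.)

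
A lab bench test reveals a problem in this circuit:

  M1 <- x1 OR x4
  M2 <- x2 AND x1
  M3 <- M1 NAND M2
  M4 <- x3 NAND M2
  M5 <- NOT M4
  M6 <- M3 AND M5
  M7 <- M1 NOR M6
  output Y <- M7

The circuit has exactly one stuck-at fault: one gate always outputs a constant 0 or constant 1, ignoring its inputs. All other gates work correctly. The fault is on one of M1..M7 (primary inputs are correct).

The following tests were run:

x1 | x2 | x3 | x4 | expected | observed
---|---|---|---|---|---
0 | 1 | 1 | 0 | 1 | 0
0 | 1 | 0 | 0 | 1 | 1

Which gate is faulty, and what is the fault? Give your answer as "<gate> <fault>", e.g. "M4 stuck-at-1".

Fault-free values for test 1 (x1=0, x2=1, x3=1, x4=0): M1=0, M2=0, M3=1, M4=1, M5=0, M6=0, M7=1, giving Y=1. Observed 0.
Test 1: faults giving observed 0 are {M1 stuck-at-1, M2 stuck-at-1, M4 stuck-at-0, M5 stuck-at-1, M6 stuck-at-1, M7 stuck-at-0}.
Test 2 (x1=0, x2=1, x3=0, x4=0): fault-free M1=0, M2=0, M3=1, M4=1, M5=0, M6=0, M7=1 → 1; observed 1. Eliminates M1 stuck-at-1, M4 stuck-at-0, M5 stuck-at-1, M6 stuck-at-1, M7 stuck-at-0.
Only M2 stuck-at-1 is consistent with every test.

M2 stuck-at-1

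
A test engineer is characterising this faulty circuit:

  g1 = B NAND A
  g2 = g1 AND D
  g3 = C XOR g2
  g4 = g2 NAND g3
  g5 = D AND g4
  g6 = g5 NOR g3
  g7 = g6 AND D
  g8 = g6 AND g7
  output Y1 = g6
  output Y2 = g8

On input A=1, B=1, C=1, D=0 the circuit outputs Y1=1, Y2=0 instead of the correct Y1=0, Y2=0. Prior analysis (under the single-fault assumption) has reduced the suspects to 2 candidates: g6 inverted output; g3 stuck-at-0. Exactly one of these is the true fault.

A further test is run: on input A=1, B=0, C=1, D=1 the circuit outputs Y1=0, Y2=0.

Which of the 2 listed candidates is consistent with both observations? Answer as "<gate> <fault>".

Evaluate each candidate on input A=1, B=0, C=1, D=1:
  g6 inverted output: g1=1, g2=1, g3=0, g4=1, g5=1, g6=1 [inverted output], g7=1, g8=1 → Y1=1, Y2=1 — eliminated
  g3 stuck-at-0: g1=1, g2=1, g3=0 [stuck-at-0], g4=1, g5=1, g6=0, g7=0, g8=0 → Y1=0, Y2=0 — matches
Only g3 stuck-at-0 reproduces the observed Y1=0, Y2=0.

g3 stuck-at-0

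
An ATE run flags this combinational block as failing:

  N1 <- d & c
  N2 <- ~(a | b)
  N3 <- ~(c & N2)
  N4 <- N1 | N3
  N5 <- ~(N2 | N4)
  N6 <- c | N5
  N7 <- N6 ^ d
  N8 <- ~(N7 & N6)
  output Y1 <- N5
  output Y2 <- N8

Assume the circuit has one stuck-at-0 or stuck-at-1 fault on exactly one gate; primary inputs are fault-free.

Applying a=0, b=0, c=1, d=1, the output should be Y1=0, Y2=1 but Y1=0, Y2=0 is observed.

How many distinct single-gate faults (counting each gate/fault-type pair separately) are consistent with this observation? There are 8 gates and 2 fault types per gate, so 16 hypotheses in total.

2

Fault-free: N1=1, N2=1, N3=0, N4=1, N5=0, N6=1, N7=0, N8=1 → Y1=0, Y2=1. Observed Y1=0, Y2=0.
  N1: none of the 2 fault types match ✗
  N2: none of the 2 fault types match ✗
  N3: none of the 2 fault types match ✗
  N4: none of the 2 fault types match ✗
  N5: none of the 2 fault types match ✗
  N6: none of the 2 fault types match ✗
  N7: stuck-at-1 ✓; others ✗
  N8: stuck-at-0 ✓; others ✗
Consistent faults: {N7 stuck-at-1, N8 stuck-at-0} — 2 in all.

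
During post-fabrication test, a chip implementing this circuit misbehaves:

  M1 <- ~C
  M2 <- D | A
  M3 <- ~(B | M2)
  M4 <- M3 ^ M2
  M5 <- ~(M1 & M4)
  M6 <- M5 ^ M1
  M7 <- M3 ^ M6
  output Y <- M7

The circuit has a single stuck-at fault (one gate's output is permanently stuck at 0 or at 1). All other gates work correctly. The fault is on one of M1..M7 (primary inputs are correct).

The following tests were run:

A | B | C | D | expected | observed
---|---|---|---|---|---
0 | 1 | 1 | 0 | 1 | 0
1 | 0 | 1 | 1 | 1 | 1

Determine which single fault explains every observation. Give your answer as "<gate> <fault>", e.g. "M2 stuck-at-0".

M1 stuck-at-1

Fault-free values for test 1 (A=0, B=1, C=1, D=0): M1=0, M2=0, M3=0, M4=0, M5=1, M6=1, M7=1, giving Y=1. Observed 0.
Test 1: faults giving observed 0 are {M1 stuck-at-1, M3 stuck-at-1, M5 stuck-at-0, M6 stuck-at-0, M7 stuck-at-0}.
Test 2 (A=1, B=0, C=1, D=1): fault-free M1=0, M2=1, M3=0, M4=1, M5=1, M6=1, M7=1 → 1; observed 1. Eliminates M3 stuck-at-1, M5 stuck-at-0, M6 stuck-at-0, M7 stuck-at-0.
Only M1 stuck-at-1 is consistent with every test.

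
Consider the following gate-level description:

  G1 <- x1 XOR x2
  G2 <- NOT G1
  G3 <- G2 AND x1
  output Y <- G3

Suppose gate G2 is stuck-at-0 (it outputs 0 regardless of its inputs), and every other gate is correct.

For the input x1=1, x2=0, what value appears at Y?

Propagate with G2 forced: G1=1, G2=0 [stuck-at-0], G3=0.
So Y = 0. (Same as the fault-free value — the fault is masked on this input.)

0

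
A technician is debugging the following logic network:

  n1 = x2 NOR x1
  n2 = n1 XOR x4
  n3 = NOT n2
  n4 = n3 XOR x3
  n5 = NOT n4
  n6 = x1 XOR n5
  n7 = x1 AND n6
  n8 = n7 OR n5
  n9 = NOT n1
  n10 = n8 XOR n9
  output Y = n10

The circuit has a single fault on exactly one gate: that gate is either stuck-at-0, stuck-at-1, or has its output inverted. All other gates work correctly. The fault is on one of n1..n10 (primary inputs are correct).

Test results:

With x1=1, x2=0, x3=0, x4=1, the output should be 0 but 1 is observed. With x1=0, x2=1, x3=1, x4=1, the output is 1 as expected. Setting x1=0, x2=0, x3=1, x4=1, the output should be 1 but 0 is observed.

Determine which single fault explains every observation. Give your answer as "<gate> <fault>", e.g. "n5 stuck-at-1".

n8 stuck-at-0

Fault-free values for test 1 (x1=1, x2=0, x3=0, x4=1): n1=0, n2=1, n3=0, n4=0, n5=1, n6=0, n7=0, n8=1, n9=1, n10=0, giving Y=0. Observed 1.
Test 1: faults giving observed 1 are {n1 stuck-at-1, n1 inverted output, n8 stuck-at-0, n8 inverted output, n9 stuck-at-0, n9 inverted output, n10 stuck-at-1, n10 inverted output}.
Test 2 (x1=0, x2=1, x3=1, x4=1): fault-free n1=0, n2=1, n3=0, n4=1, n5=0, n6=0, n7=0, n8=0, n9=1, n10=1 → 1; observed 1. Eliminates n8 inverted output, n9 stuck-at-0, n9 inverted output, n10 inverted output.
Test 3 (x1=0, x2=0, x3=1, x4=1): fault-free n1=1, n2=0, n3=1, n4=0, n5=1, n6=1, n7=0, n8=1, n9=0, n10=1 → 1; observed 0. Eliminates n1 stuck-at-1, n1 inverted output, n10 stuck-at-1.
Only n8 stuck-at-0 is consistent with every test.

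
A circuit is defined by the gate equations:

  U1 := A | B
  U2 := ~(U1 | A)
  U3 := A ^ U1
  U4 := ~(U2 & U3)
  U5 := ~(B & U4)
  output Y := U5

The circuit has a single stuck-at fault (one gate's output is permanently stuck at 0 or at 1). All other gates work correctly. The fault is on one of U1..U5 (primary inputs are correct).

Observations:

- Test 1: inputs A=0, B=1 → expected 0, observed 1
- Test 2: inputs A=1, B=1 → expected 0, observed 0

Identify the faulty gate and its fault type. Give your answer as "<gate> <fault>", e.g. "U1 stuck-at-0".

Fault-free values for test 1 (A=0, B=1): U1=1, U2=0, U3=1, U4=1, U5=0, giving Y=0. Observed 1.
Test 1: faults giving observed 1 are {U2 stuck-at-1, U4 stuck-at-0, U5 stuck-at-1}.
Test 2 (A=1, B=1): fault-free U1=1, U2=0, U3=0, U4=1, U5=0 → 0; observed 0. Eliminates U4 stuck-at-0, U5 stuck-at-1.
Only U2 stuck-at-1 is consistent with every test.

U2 stuck-at-1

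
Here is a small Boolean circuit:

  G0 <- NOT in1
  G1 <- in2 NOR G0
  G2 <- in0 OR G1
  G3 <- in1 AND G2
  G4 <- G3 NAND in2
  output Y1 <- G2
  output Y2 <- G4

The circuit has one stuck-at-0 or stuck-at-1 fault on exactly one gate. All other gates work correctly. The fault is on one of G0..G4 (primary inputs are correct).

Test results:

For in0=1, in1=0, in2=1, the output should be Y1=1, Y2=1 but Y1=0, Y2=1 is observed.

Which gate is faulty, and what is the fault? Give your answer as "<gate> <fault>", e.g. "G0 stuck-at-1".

G2 stuck-at-0

Fault-free values for test 1 (in0=1, in1=0, in2=1): G0=1, G1=0, G2=1, G3=0, G4=1, giving Y1=1, Y2=1. Observed Y1=0, Y2=1.
Test 1: faults giving observed Y1=0, Y2=1 are {G2 stuck-at-0}.
Only G2 stuck-at-0 is consistent with every test.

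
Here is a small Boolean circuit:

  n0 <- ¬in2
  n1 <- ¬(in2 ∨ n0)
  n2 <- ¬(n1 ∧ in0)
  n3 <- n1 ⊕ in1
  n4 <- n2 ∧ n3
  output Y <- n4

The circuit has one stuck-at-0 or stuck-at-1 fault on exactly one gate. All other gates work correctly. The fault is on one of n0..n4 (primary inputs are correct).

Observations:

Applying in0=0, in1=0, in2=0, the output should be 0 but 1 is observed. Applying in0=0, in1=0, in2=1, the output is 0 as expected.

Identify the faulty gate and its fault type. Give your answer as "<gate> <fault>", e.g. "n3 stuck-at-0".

Fault-free values for test 1 (in0=0, in1=0, in2=0): n0=1, n1=0, n2=1, n3=0, n4=0, giving Y=0. Observed 1.
Test 1: faults giving observed 1 are {n0 stuck-at-0, n1 stuck-at-1, n3 stuck-at-1, n4 stuck-at-1}.
Test 2 (in0=0, in1=0, in2=1): fault-free n0=0, n1=0, n2=1, n3=0, n4=0 → 0; observed 0. Eliminates n1 stuck-at-1, n3 stuck-at-1, n4 stuck-at-1.
Only n0 stuck-at-0 is consistent with every test.

n0 stuck-at-0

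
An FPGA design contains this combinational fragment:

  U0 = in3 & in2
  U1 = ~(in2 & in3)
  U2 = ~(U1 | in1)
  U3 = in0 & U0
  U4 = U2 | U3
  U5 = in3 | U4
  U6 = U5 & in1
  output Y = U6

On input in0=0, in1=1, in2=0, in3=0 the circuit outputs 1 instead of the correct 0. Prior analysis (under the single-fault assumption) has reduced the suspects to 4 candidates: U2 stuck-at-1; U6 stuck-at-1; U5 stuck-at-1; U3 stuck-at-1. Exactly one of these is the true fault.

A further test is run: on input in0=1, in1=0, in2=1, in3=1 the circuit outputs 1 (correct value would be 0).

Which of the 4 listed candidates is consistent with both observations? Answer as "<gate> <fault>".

Evaluate each candidate on input in0=1, in1=0, in2=1, in3=1:
  U2 stuck-at-1: U0=1, U1=0, U2=1 [stuck-at-1], U3=1, U4=1, U5=1, U6=0 → 0 — eliminated
  U6 stuck-at-1: U0=1, U1=0, U2=1, U3=1, U4=1, U5=1, U6=1 [stuck-at-1] → 1 — matches
  U5 stuck-at-1: U0=1, U1=0, U2=1, U3=1, U4=1, U5=1 [stuck-at-1], U6=0 → 0 — eliminated
  U3 stuck-at-1: U0=1, U1=0, U2=1, U3=1 [stuck-at-1], U4=1, U5=1, U6=0 → 0 — eliminated
Only U6 stuck-at-1 reproduces the observed 1.

U6 stuck-at-1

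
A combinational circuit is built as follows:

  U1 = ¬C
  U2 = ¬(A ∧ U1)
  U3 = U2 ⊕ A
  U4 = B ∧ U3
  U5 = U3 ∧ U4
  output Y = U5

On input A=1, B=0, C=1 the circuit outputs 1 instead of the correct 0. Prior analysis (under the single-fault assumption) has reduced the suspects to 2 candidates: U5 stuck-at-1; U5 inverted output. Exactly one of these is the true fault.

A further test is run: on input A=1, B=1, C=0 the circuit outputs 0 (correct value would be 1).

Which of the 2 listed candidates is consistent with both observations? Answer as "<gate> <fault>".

Evaluate each candidate on input A=1, B=1, C=0:
  U5 stuck-at-1: U1=1, U2=0, U3=1, U4=1, U5=1 [stuck-at-1] → 1 — eliminated
  U5 inverted output: U1=1, U2=0, U3=1, U4=1, U5=0 [inverted output] → 0 — matches
Only U5 inverted output reproduces the observed 0.

U5 inverted output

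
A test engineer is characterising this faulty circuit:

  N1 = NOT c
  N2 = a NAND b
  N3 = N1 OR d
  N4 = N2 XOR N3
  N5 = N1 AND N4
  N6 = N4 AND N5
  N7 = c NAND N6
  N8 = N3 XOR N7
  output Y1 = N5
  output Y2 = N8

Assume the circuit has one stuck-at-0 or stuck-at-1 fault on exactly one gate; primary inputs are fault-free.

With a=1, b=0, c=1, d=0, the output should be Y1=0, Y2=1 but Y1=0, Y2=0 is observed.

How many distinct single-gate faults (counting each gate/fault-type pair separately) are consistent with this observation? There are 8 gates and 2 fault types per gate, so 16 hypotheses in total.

Fault-free: N1=0, N2=1, N3=0, N4=1, N5=0, N6=0, N7=1, N8=1 → Y1=0, Y2=1. Observed Y1=0, Y2=0.
  N1: stuck-at-1 ✓; others ✗
  N2: none of the 2 fault types match ✗
  N3: stuck-at-1 ✓; others ✗
  N4: none of the 2 fault types match ✗
  N5: none of the 2 fault types match ✗
  N6: stuck-at-1 ✓; others ✗
  N7: stuck-at-0 ✓; others ✗
  N8: stuck-at-0 ✓; others ✗
Consistent faults: {N1 stuck-at-1, N3 stuck-at-1, N6 stuck-at-1, N7 stuck-at-0, N8 stuck-at-0} — 5 in all.

5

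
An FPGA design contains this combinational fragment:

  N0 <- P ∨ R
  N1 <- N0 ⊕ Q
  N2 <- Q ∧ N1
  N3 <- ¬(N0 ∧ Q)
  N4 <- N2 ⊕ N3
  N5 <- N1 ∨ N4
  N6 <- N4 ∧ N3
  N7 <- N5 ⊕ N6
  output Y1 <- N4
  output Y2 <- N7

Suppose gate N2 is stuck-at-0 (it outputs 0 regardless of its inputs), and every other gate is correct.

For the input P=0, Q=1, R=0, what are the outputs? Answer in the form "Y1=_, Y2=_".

Y1=1, Y2=0

Propagate with N2 forced: N0=0, N1=1, N2=0 [stuck-at-0], N3=1, N4=1, N5=1, N6=1, N7=0.
So the outputs are Y1=1, Y2=0. (Without the fault they would be Y1=0, Y2=1.)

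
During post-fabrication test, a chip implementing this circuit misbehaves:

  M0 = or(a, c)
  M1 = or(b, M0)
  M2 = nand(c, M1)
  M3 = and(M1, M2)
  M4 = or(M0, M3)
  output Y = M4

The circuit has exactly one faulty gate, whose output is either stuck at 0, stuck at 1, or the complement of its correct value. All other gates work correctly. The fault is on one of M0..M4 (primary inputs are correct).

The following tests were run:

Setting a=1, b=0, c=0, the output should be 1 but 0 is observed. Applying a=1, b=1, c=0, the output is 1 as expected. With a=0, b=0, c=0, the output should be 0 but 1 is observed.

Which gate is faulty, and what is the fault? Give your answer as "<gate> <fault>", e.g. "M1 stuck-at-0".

Fault-free values for test 1 (a=1, b=0, c=0): M0=1, M1=1, M2=1, M3=1, M4=1, giving Y=1. Observed 0.
Test 1: faults giving observed 0 are {M0 stuck-at-0, M0 inverted output, M4 stuck-at-0, M4 inverted output}.
Test 2 (a=1, b=1, c=0): fault-free M0=1, M1=1, M2=1, M3=1, M4=1 → 1; observed 1. Eliminates M4 stuck-at-0, M4 inverted output.
Test 3 (a=0, b=0, c=0): fault-free M0=0, M1=0, M2=1, M3=0, M4=0 → 0; observed 1. Eliminates M0 stuck-at-0.
Only M0 inverted output is consistent with every test.

M0 inverted output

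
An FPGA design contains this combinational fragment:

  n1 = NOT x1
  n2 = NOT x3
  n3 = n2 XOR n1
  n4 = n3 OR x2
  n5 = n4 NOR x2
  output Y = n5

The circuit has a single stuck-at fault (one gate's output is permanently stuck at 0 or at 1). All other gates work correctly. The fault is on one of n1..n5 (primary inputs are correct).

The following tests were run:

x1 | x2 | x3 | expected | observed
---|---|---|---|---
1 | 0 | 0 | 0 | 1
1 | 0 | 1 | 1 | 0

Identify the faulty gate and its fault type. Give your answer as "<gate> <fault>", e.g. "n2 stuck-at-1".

Fault-free values for test 1 (x1=1, x2=0, x3=0): n1=0, n2=1, n3=1, n4=1, n5=0, giving Y=0. Observed 1.
Test 1: faults giving observed 1 are {n1 stuck-at-1, n2 stuck-at-0, n3 stuck-at-0, n4 stuck-at-0, n5 stuck-at-1}.
Test 2 (x1=1, x2=0, x3=1): fault-free n1=0, n2=0, n3=0, n4=0, n5=1 → 1; observed 0. Eliminates n2 stuck-at-0, n3 stuck-at-0, n4 stuck-at-0, n5 stuck-at-1.
Only n1 stuck-at-1 is consistent with every test.

n1 stuck-at-1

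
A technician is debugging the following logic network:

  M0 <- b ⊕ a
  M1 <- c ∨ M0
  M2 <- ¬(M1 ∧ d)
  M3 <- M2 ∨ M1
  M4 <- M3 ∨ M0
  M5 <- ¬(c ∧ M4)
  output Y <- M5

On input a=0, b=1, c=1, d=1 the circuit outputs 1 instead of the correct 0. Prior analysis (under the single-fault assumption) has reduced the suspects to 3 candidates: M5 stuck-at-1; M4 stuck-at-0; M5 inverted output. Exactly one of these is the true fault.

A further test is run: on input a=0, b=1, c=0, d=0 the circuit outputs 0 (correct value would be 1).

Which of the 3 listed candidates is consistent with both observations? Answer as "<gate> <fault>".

M5 inverted output

Evaluate each candidate on input a=0, b=1, c=0, d=0:
  M5 stuck-at-1: M0=1, M1=1, M2=1, M3=1, M4=1, M5=1 [stuck-at-1] → 1 — eliminated
  M4 stuck-at-0: M0=1, M1=1, M2=1, M3=1, M4=0 [stuck-at-0], M5=1 → 1 — eliminated
  M5 inverted output: M0=1, M1=1, M2=1, M3=1, M4=1, M5=0 [inverted output] → 0 — matches
Only M5 inverted output reproduces the observed 0.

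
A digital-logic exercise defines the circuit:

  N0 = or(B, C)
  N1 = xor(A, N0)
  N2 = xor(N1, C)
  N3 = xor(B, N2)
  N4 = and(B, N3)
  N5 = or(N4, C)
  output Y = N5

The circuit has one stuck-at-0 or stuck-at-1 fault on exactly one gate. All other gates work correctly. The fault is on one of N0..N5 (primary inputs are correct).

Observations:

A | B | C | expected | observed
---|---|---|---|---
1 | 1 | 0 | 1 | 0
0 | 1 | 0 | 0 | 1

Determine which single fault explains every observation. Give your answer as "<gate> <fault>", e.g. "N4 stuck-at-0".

N0 stuck-at-0

Fault-free values for test 1 (A=1, B=1, C=0): N0=1, N1=0, N2=0, N3=1, N4=1, N5=1, giving Y=1. Observed 0.
Test 1: faults giving observed 0 are {N0 stuck-at-0, N1 stuck-at-1, N2 stuck-at-1, N3 stuck-at-0, N4 stuck-at-0, N5 stuck-at-0}.
Test 2 (A=0, B=1, C=0): fault-free N0=1, N1=1, N2=1, N3=0, N4=0, N5=0 → 0; observed 1. Eliminates N1 stuck-at-1, N2 stuck-at-1, N3 stuck-at-0, N4 stuck-at-0, N5 stuck-at-0.
Only N0 stuck-at-0 is consistent with every test.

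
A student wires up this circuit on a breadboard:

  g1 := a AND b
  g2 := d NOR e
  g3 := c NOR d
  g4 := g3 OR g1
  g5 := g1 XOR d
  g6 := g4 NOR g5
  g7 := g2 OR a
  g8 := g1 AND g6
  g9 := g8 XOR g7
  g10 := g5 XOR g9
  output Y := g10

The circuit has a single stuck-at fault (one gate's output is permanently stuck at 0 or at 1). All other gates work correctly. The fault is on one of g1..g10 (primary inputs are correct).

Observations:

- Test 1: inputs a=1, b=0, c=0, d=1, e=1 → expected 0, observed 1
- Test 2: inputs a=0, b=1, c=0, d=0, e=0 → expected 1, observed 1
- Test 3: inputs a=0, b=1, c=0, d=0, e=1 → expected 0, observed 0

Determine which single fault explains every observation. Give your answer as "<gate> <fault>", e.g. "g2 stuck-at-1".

Fault-free values for test 1 (a=1, b=0, c=0, d=1, e=1): g1=0, g2=0, g3=0, g4=0, g5=1, g6=0, g7=1, g8=0, g9=1, g10=0, giving Y=0. Observed 1.
Test 1: faults giving observed 1 are {g1 stuck-at-1, g5 stuck-at-0, g7 stuck-at-0, g8 stuck-at-1, g9 stuck-at-0, g10 stuck-at-1}.
Test 2 (a=0, b=1, c=0, d=0, e=0): fault-free g1=0, g2=1, g3=1, g4=1, g5=0, g6=0, g7=1, g8=0, g9=1, g10=1 → 1; observed 1. Eliminates g1 stuck-at-1, g7 stuck-at-0, g8 stuck-at-1, g9 stuck-at-0.
Test 3 (a=0, b=1, c=0, d=0, e=1): fault-free g1=0, g2=0, g3=1, g4=1, g5=0, g6=0, g7=0, g8=0, g9=0, g10=0 → 0; observed 0. Eliminates g10 stuck-at-1.
Only g5 stuck-at-0 is consistent with every test.

g5 stuck-at-0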